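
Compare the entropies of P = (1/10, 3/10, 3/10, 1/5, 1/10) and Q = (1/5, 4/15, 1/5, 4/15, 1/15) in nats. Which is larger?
Q

Computing entropies in nats:
H(P) = 1.5048
H(Q) = 1.5292

Distribution Q has higher entropy.

Intuition: The distribution closer to uniform (more spread out) has higher entropy.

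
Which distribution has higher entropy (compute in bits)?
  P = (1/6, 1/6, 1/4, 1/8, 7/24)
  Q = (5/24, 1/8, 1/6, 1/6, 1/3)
P

Computing entropies in bits:
H(P) = 2.2551
H(Q) = 2.2364

Distribution P has higher entropy.

Intuition: The distribution closer to uniform (more spread out) has higher entropy.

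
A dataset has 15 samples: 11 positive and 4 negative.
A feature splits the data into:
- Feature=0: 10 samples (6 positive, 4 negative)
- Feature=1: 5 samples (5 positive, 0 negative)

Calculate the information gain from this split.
0.1893 bits

Information Gain = H(Y) - H(Y|Feature)

Before split:
P(positive) = 11/15 = 0.7333
H(Y) = 0.8366 bits

After split:
Feature=0: H = 0.9710 bits (weight = 10/15)
Feature=1: H = 0.0000 bits (weight = 5/15)
H(Y|Feature) = (10/15)×0.9710 + (5/15)×0.0000 = 0.6473 bits

Information Gain = 0.8366 - 0.6473 = 0.1893 bits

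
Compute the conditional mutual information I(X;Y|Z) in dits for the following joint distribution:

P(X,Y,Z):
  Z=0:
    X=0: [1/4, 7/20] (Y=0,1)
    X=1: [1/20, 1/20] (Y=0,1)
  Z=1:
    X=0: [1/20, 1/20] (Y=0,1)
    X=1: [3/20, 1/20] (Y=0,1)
0.0045 dits

Conditional mutual information: I(X;Y|Z) = H(X|Z) + H(Y|Z) - H(X,Y|Z)

H(Z) = 0.2653
H(X,Z) = 0.4729 → H(X|Z) = 0.2076
H(Y,Z) = 0.5558 → H(Y|Z) = 0.2905
H(X,Y,Z) = 0.7589 → H(X,Y|Z) = 0.4936

I(X;Y|Z) = 0.2076 + 0.2905 - 0.4936 = 0.0045 dits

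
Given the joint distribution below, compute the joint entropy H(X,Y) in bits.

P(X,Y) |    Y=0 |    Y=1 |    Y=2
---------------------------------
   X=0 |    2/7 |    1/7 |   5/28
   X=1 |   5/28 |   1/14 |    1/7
2.4781 bits

Joint entropy is H(X,Y) = -Σ_{x,y} p(x,y) log p(x,y).

Summing over all non-zero entries:
H(X,Y) = -[2/7·log_2(2/7) + 1/7·log_2(1/7) + 5/28·log_2(5/28) + 5/28·log_2(5/28) + 1/14·log_2(1/14) + 1/7·log_2(1/7)]
H(X,Y) = 2.4781 bits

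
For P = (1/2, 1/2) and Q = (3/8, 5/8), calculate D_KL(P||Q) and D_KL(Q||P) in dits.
D_KL(P||Q) = 0.0140, D_KL(Q||P) = 0.0137

KL divergence is not symmetric: D_KL(P||Q) ≠ D_KL(Q||P) in general.

D_KL(P||Q) = 0.0140 dits
D_KL(Q||P) = 0.0137 dits

No, they are not equal!

This asymmetry is why KL divergence is not a true distance metric.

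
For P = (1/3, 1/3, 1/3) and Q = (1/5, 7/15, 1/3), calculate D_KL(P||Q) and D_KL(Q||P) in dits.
D_KL(P||Q) = 0.0252, D_KL(Q||P) = 0.0238

KL divergence is not symmetric: D_KL(P||Q) ≠ D_KL(Q||P) in general.

D_KL(P||Q) = 0.0252 dits
D_KL(Q||P) = 0.0238 dits

No, they are not equal!

This asymmetry is why KL divergence is not a true distance metric.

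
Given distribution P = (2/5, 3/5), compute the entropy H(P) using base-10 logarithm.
0.2923 dits

Shannon entropy is H(X) = -Σ p(x) log p(x).

For P = (2/5, 3/5):
H = -2/5 × log_10(2/5) -3/5 × log_10(3/5)
H = 0.2923 dits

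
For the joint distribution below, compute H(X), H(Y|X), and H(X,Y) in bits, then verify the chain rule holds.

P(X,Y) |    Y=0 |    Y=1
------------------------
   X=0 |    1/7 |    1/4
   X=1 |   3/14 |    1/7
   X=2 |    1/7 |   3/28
H(X,Y) = 2.5246, H(X) = 1.5601, H(Y|X) = 0.9646 (all in bits)

Chain rule: H(X,Y) = H(X) + H(Y|X)

Left side — joint entropy directly:
H(X,Y) = -Σ p(x,y) log p(x,y) = 2.5246 bits

Right side — compute H(Y|X) from the conditional distributions:
P(X) = (11/28, 5/14, 1/4), so H(X) = 1.5601 bits
H(Y|X) = Σ_x P(X=x) · H(Y|X=x):
  P(Y|X=0) = (4/11, 7/11), H(Y|X=0) = 0.9457, weight P(X=0) = 11/28
  P(Y|X=1) = (3/5, 2/5), H(Y|X=1) = 0.9710, weight P(X=1) = 5/14
  P(Y|X=2) = (4/7, 3/7), H(Y|X=2) = 0.9852, weight P(X=2) = 1/4
H(Y|X) = 0.9646 bits

H(X) + H(Y|X) = 1.5601 + 0.9646 = 2.5246 bits

Both sides equal 2.5246 bits. ✓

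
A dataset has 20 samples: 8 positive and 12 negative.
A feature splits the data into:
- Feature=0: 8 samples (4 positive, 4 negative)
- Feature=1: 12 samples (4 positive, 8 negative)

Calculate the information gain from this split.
0.0200 bits

Information Gain = H(Y) - H(Y|Feature)

Before split:
P(positive) = 8/20 = 0.4000
H(Y) = 0.9710 bits

After split:
Feature=0: H = 1.0000 bits (weight = 8/20)
Feature=1: H = 0.9183 bits (weight = 12/20)
H(Y|Feature) = (8/20)×1.0000 + (12/20)×0.9183 = 0.9510 bits

Information Gain = 0.9710 - 0.9510 = 0.0200 bits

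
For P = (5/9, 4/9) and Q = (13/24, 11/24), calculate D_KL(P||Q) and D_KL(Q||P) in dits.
D_KL(P||Q) = 0.0002, D_KL(Q||P) = 0.0002

KL divergence is not symmetric: D_KL(P||Q) ≠ D_KL(Q||P) in general.

D_KL(P||Q) = 0.0002 dits
D_KL(Q||P) = 0.0002 dits

In this case they happen to be equal (to 4 decimal places).

This asymmetry is why KL divergence is not a true distance metric.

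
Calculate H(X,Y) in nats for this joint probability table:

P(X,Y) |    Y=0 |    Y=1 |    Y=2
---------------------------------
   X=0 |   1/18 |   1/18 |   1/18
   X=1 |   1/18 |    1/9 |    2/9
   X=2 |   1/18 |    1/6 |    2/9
2.0141 nats

Joint entropy is H(X,Y) = -Σ_{x,y} p(x,y) log p(x,y).

Summing over all non-zero entries:
H(X,Y) = -[1/18·log_e(1/18) + 1/18·log_e(1/18) + 1/18·log_e(1/18) + 1/18·log_e(1/18) + 1/9·log_e(1/9) + 2/9·log_e(2/9) + 1/18·log_e(1/18) + 1/6·log_e(1/6) + 2/9·log_e(2/9)]
H(X,Y) = 2.0141 nats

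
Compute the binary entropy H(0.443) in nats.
0.6866 nats

The binary entropy function is:
H(p) = -p log(p) - (1-p) log(1-p)

H(0.443) = -0.443 × log_e(0.443) - 0.557 × log_e(0.557)
H(0.443) = 0.6866 nats

Note: Binary entropy is maximized at p=0.5 (H=1 bit) and minimized at p=0 or p=1 (H=0).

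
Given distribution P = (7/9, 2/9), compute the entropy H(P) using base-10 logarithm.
0.2300 dits

Shannon entropy is H(X) = -Σ p(x) log p(x).

For P = (7/9, 2/9):
H = -7/9 × log_10(7/9) -2/9 × log_10(2/9)
H = 0.2300 dits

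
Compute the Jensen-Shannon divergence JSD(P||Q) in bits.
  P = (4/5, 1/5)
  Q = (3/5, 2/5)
0.0349 bits

Jensen-Shannon divergence is:
JSD(P||Q) = 0.5 × D_KL(P||M) + 0.5 × D_KL(Q||M)
where M = 0.5 × (P + Q) is the mixture distribution.

M = 0.5 × (4/5, 1/5) + 0.5 × (3/5, 2/5) = (7/10, 3/10)

D_KL(P||M) = 0.0371 bits
D_KL(Q||M) = 0.0326 bits

JSD(P||Q) = 0.5 × 0.0371 + 0.5 × 0.0326 = 0.0349 bits

Unlike KL divergence, JSD is symmetric and bounded: 0 ≤ JSD ≤ log(2).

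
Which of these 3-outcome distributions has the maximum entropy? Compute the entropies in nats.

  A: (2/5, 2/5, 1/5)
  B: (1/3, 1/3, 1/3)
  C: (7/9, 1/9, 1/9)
B

For a discrete distribution over n outcomes, entropy is maximized by the uniform distribution.

Computing entropies:
H(A) = 1.0549 nats
H(B) = 1.0986 nats
H(C) = 0.6837 nats

The uniform distribution (where all probabilities equal 1/3) achieves the maximum entropy of log_e(3) = 1.0986 nats.

Distribution B has the highest entropy.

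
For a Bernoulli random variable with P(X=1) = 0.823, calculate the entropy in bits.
0.6735 bits

The binary entropy function is:
H(p) = -p log(p) - (1-p) log(1-p)

H(0.823) = -0.823 × log_2(0.823) - 0.177 × log_2(0.177)
H(0.823) = 0.6735 bits

Note: Binary entropy is maximized at p=0.5 (H=1 bit) and minimized at p=0 or p=1 (H=0).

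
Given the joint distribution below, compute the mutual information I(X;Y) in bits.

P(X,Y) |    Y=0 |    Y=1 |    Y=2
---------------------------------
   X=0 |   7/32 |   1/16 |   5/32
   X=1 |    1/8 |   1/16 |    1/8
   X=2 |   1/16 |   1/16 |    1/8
0.0318 bits

Mutual information: I(X;Y) = H(X) + H(Y) - H(X,Y)

Marginals:
P(X) = (7/16, 5/16, 1/4), H(X) = 1.5462 bits
P(Y) = (13/32, 3/16, 13/32), H(Y) = 1.5087 bits

Joint entropy: H(X,Y) = 3.0231 bits

I(X;Y) = 1.5462 + 1.5087 - 3.0231 = 0.0318 bits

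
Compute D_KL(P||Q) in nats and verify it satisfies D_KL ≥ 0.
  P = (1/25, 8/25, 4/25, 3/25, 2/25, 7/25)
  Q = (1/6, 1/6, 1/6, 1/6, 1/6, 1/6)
0.1923 nats

KL divergence satisfies the Gibbs inequality: D_KL(P||Q) ≥ 0 for all distributions P, Q.

D_KL(P||Q) = Σ p(x) log(p(x)/q(x))
Term by term:
  x=0: 1/25 × log_e[(1/25)/(1/6)] = -0.0571
  x=1: 8/25 × log_e[(8/25)/(1/6)] = 0.2087
  x=2: 4/25 × log_e[(4/25)/(1/6)] = -0.0065
  x=3: 3/25 × log_e[(3/25)/(1/6)] = -0.0394
  x=4: 2/25 × log_e[(2/25)/(1/6)] = -0.0587
  x=5: 7/25 × log_e[(7/25)/(1/6)] = 0.1453
D_KL(P||Q) = 0.1923 nats

D_KL(P||Q) = 0.1923 ≥ 0 ✓

This non-negativity is a fundamental property: relative entropy cannot be negative because it measures how different Q is from P.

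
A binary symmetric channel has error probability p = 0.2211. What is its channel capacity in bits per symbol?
0.2378 bits

For a binary symmetric channel (BSC) with error probability p:
Capacity C = 1 - H(p) bits per symbol

where H(p) = -p log₂(p) - (1-p) log₂(1-p) is the binary entropy function.

H(0.2211) = 0.7622 bits
C = 1 - 0.7622 = 0.2378 bits per symbol

This means we can reliably transmit up to 0.2378 bits of information per channel use.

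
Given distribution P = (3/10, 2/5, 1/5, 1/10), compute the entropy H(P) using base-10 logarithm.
0.5558 dits

Shannon entropy is H(X) = -Σ p(x) log p(x).

For P = (3/10, 2/5, 1/5, 1/10):
H = -3/10 × log_10(3/10) -2/5 × log_10(2/5) -1/5 × log_10(1/5) -1/10 × log_10(1/10)
H = 0.5558 dits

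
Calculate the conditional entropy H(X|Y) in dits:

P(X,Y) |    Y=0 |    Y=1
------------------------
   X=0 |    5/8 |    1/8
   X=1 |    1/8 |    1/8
0.2220 dits

Using the chain rule: H(X|Y) = H(X,Y) - H(Y)

First, compute H(X,Y) = 0.4662 dits

Marginal P(Y) = (3/4, 1/4)
H(Y) = 0.2442 dits

H(X|Y) = H(X,Y) - H(Y) = 0.4662 - 0.2442 = 0.2220 dits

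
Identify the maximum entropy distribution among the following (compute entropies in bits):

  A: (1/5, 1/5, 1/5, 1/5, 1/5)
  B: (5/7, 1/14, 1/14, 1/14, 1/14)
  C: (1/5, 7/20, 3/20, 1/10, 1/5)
A

For a discrete distribution over n outcomes, entropy is maximized by the uniform distribution.

Computing entropies:
H(A) = 2.3219 bits
H(B) = 1.4345 bits
H(C) = 2.2016 bits

The uniform distribution (where all probabilities equal 1/5) achieves the maximum entropy of log_2(5) = 2.3219 bits.

Distribution A has the highest entropy.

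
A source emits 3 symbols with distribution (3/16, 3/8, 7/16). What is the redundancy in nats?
0.0553 nats

Redundancy measures how far a source is from maximum entropy:
R = H_max - H(X)

Maximum entropy for 3 symbols: H_max = log_e(3) = 1.0986 nats
Actual entropy: H(X) = 1.0434 nats
Redundancy: R = 1.0986 - 1.0434 = 0.0553 nats

This redundancy represents potential for compression: the source could be compressed by 0.0553 nats per symbol.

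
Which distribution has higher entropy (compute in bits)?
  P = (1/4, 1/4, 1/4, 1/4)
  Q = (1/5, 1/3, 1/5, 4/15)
P

Computing entropies in bits:
H(P) = 2.0000
H(Q) = 1.9656

Distribution P has higher entropy.

Intuition: The distribution closer to uniform (more spread out) has higher entropy.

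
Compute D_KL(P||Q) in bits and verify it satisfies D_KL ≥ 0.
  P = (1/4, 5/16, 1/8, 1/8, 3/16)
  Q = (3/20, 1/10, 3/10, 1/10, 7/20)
0.4115 bits

KL divergence satisfies the Gibbs inequality: D_KL(P||Q) ≥ 0 for all distributions P, Q.

D_KL(P||Q) = Σ p(x) log(p(x)/q(x))
Term by term:
  x=0: 1/4 × log_2[(1/4)/(3/20)] = 0.1842
  x=1: 5/16 × log_2[(5/16)/(1/10)] = 0.5137
  x=2: 1/8 × log_2[(1/8)/(3/10)] = -0.1579
  x=3: 1/8 × log_2[(1/8)/(1/10)] = 0.0402
  x=4: 3/16 × log_2[(3/16)/(7/20)] = -0.1688
D_KL(P||Q) = 0.4115 bits

D_KL(P||Q) = 0.4115 ≥ 0 ✓

This non-negativity is a fundamental property: relative entropy cannot be negative because it measures how different Q is from P.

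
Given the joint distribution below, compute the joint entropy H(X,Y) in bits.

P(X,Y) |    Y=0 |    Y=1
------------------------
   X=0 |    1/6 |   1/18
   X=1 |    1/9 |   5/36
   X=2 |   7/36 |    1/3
2.3980 bits

Joint entropy is H(X,Y) = -Σ_{x,y} p(x,y) log p(x,y).

Summing over all non-zero entries:
H(X,Y) = -[1/6·log_2(1/6) + 1/18·log_2(1/18) + 1/9·log_2(1/9) + 5/36·log_2(5/36) + 7/36·log_2(7/36) + 1/3·log_2(1/3)]
H(X,Y) = 2.3980 bits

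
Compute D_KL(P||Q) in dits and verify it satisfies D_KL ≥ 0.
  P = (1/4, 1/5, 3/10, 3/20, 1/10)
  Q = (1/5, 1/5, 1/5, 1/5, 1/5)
0.0282 dits

KL divergence satisfies the Gibbs inequality: D_KL(P||Q) ≥ 0 for all distributions P, Q.

D_KL(P||Q) = Σ p(x) log(p(x)/q(x))
Term by term:
  x=0: 1/4 × log_10[(1/4)/(1/5)] = 0.0242
  x=1: 1/5 × log_10[(1/5)/(1/5)] = 0.0000
  x=2: 3/10 × log_10[(3/10)/(1/5)] = 0.0528
  x=3: 3/20 × log_10[(3/20)/(1/5)] = -0.0187
  x=4: 1/10 × log_10[(1/10)/(1/5)] = -0.0301
D_KL(P||Q) = 0.0282 dits

D_KL(P||Q) = 0.0282 ≥ 0 ✓

This non-negativity is a fundamental property: relative entropy cannot be negative because it measures how different Q is from P.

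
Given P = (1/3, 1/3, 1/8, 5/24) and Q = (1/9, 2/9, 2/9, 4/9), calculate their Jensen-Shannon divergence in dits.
0.0275 dits

Jensen-Shannon divergence is:
JSD(P||Q) = 0.5 × D_KL(P||M) + 0.5 × D_KL(Q||M)
where M = 0.5 × (P + Q) is the mixture distribution.

M = 0.5 × (1/3, 1/3, 1/8, 5/24) + 0.5 × (1/9, 2/9, 2/9, 4/9) = (2/9, 5/18, 0.173611, 0.326389)

D_KL(P||M) = 0.0266 dits
D_KL(Q||M) = 0.0284 dits

JSD(P||Q) = 0.5 × 0.0266 + 0.5 × 0.0284 = 0.0275 dits

Unlike KL divergence, JSD is symmetric and bounded: 0 ≤ JSD ≤ log(2).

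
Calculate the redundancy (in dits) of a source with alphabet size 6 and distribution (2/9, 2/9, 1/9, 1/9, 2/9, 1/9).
0.0246 dits

Redundancy measures how far a source is from maximum entropy:
R = H_max - H(X)

Maximum entropy for 6 symbols: H_max = log_10(6) = 0.7782 dits
Actual entropy: H(X) = 0.7536 dits
Redundancy: R = 0.7782 - 0.7536 = 0.0246 dits

This redundancy represents potential for compression: the source could be compressed by 0.0246 dits per symbol.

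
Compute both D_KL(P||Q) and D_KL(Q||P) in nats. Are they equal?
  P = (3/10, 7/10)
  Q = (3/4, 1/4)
D_KL(P||Q) = 0.4458, D_KL(Q||P) = 0.4298

KL divergence is not symmetric: D_KL(P||Q) ≠ D_KL(Q||P) in general.

D_KL(P||Q) = 0.4458 nats
D_KL(Q||P) = 0.4298 nats

No, they are not equal!

This asymmetry is why KL divergence is not a true distance metric.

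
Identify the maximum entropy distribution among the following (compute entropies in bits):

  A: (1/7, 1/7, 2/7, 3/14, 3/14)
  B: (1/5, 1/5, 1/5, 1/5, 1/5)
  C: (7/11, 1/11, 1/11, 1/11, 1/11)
B

For a discrete distribution over n outcomes, entropy is maximized by the uniform distribution.

Computing entropies:
H(A) = 2.2709 bits
H(B) = 2.3219 bits
H(C) = 1.6729 bits

The uniform distribution (where all probabilities equal 1/5) achieves the maximum entropy of log_2(5) = 2.3219 bits.

Distribution B has the highest entropy.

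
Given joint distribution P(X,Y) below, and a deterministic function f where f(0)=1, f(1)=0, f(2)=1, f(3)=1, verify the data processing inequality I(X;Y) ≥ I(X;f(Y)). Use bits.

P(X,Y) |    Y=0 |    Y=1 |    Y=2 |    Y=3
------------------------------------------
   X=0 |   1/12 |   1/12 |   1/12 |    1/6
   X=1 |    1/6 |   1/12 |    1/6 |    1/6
I(X;Y) = 0.0207, I(X;f(Y)) = 0.0041, inequality holds: 0.0207 ≥ 0.0041

Data Processing Inequality: For any Markov chain X → Y → Z, we have I(X;Y) ≥ I(X;Z).

Here Z = f(Y) is a deterministic function of Y, forming X → Y → Z.

Original I(X;Y) = 0.0207 bits

After applying f:
P(X,Z) where Z=f(Y):
- P(X,Z=0) = P(X,Y=1)
- P(X,Z=1) = P(X,Y=0) + P(X,Y=2) + P(X,Y=3)

I(X;Z) = I(X;f(Y)) = 0.0041 bits

Verification: 0.0207 ≥ 0.0041 ✓

Information cannot be created by processing; the function f can only lose information about X.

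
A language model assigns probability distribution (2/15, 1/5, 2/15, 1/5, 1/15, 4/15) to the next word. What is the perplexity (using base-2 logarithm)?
5.5516

Perplexity is 2^H (or exp(H) for natural log).

First, H = -Σ p log p = 2.4729 bits
Perplexity = 2^2.4729 = 5.5516

Interpretation: The model's uncertainty is equivalent to choosing uniformly among 5.6 options.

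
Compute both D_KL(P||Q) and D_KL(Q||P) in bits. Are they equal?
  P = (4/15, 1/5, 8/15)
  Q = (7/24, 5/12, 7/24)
D_KL(P||Q) = 0.2181, D_KL(Q||P) = 0.2250

KL divergence is not symmetric: D_KL(P||Q) ≠ D_KL(Q||P) in general.

D_KL(P||Q) = 0.2181 bits
D_KL(Q||P) = 0.2250 bits

No, they are not equal!

This asymmetry is why KL divergence is not a true distance metric.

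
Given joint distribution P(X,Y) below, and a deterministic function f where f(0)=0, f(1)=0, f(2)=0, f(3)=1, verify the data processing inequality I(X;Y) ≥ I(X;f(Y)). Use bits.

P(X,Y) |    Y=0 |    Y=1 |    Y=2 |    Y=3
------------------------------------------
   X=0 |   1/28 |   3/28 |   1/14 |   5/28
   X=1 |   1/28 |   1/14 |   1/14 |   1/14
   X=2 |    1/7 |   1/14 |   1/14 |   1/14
I(X;Y) = 0.1016, I(X;f(Y)) = 0.0418, inequality holds: 0.1016 ≥ 0.0418

Data Processing Inequality: For any Markov chain X → Y → Z, we have I(X;Y) ≥ I(X;Z).

Here Z = f(Y) is a deterministic function of Y, forming X → Y → Z.

Original I(X;Y) = 0.1016 bits

After applying f:
P(X,Z) where Z=f(Y):
- P(X,Z=0) = P(X,Y=0) + P(X,Y=1) + P(X,Y=2)
- P(X,Z=1) = P(X,Y=3)

I(X;Z) = I(X;f(Y)) = 0.0418 bits

Verification: 0.1016 ≥ 0.0418 ✓

Information cannot be created by processing; the function f can only lose information about X.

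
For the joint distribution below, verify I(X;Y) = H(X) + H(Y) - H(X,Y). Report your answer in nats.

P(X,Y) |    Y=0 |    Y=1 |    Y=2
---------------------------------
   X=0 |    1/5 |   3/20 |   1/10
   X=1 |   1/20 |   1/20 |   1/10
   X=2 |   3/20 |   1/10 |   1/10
I(X;Y) = 0.0259 nats

Mutual information has multiple equivalent forms:
- I(X;Y) = H(X) - H(X|Y)
- I(X;Y) = H(Y) - H(Y|X)
- I(X;Y) = H(X) + H(Y) - H(X,Y)

Computing all quantities:
H(X) = 1.0487, H(Y) = 1.0889, H(X,Y) = 2.1116
H(X|Y) = 1.0227, H(Y|X) = 1.0630

Verification:
H(X) - H(X|Y) = 1.0487 - 1.0227 = 0.0259
H(Y) - H(Y|X) = 1.0889 - 1.0630 = 0.0259
H(X) + H(Y) - H(X,Y) = 1.0487 + 1.0889 - 2.1116 = 0.0259

All forms give I(X;Y) = 0.0259 nats. ✓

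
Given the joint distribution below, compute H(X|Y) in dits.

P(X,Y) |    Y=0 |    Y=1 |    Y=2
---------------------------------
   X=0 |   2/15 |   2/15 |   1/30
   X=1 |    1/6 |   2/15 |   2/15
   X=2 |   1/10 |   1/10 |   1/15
0.4576 dits

Using the chain rule: H(X|Y) = H(X,Y) - H(Y)

First, compute H(X,Y) = 0.9240 dits

Marginal P(Y) = (2/5, 11/30, 7/30)
H(Y) = 0.4664 dits

H(X|Y) = H(X,Y) - H(Y) = 0.9240 - 0.4664 = 0.4576 dits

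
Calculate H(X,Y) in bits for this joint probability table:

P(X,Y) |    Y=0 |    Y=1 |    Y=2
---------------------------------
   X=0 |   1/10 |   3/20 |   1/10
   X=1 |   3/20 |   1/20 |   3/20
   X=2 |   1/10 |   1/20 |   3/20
3.0710 bits

Joint entropy is H(X,Y) = -Σ_{x,y} p(x,y) log p(x,y).

Summing over all non-zero entries:
H(X,Y) = -[1/10·log_2(1/10) + 3/20·log_2(3/20) + 1/10·log_2(1/10) + 3/20·log_2(3/20) + 1/20·log_2(1/20) + 3/20·log_2(3/20) + 1/10·log_2(1/10) + 1/20·log_2(1/20) + 3/20·log_2(3/20)]
H(X,Y) = 3.0710 bits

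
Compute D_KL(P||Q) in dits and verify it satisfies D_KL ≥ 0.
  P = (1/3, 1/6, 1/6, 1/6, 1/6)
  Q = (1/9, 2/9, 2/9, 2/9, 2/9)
0.0757 dits

KL divergence satisfies the Gibbs inequality: D_KL(P||Q) ≥ 0 for all distributions P, Q.

D_KL(P||Q) = Σ p(x) log(p(x)/q(x))
Term by term:
  x=0: 1/3 × log_10[(1/3)/(1/9)] = 0.1590
  x=1: 1/6 × log_10[(1/6)/(2/9)] = -0.0208
  x=2: 1/6 × log_10[(1/6)/(2/9)] = -0.0208
  x=3: 1/6 × log_10[(1/6)/(2/9)] = -0.0208
  x=4: 1/6 × log_10[(1/6)/(2/9)] = -0.0208
D_KL(P||Q) = 0.0757 dits

D_KL(P||Q) = 0.0757 ≥ 0 ✓

This non-negativity is a fundamental property: relative entropy cannot be negative because it measures how different Q is from P.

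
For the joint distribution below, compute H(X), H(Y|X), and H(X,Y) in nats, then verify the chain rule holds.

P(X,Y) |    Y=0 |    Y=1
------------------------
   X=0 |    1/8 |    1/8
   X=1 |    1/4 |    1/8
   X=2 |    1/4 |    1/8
H(X,Y) = 1.7329, H(X) = 1.0822, H(Y|X) = 0.6507 (all in nats)

Chain rule: H(X,Y) = H(X) + H(Y|X)

Left side — joint entropy directly:
H(X,Y) = -Σ p(x,y) log p(x,y) = 1.7329 nats

Right side — compute H(Y|X) from the conditional distributions:
P(X) = (1/4, 3/8, 3/8), so H(X) = 1.0822 nats
H(Y|X) = Σ_x P(X=x) · H(Y|X=x):
  P(Y|X=0) = (1/2, 1/2), H(Y|X=0) = 0.6931, weight P(X=0) = 1/4
  P(Y|X=1) = (2/3, 1/3), H(Y|X=1) = 0.6365, weight P(X=1) = 3/8
  P(Y|X=2) = (2/3, 1/3), H(Y|X=2) = 0.6365, weight P(X=2) = 3/8
H(Y|X) = 0.6507 nats

H(X) + H(Y|X) = 1.0822 + 0.6507 = 1.7329 nats

Both sides equal 1.7329 nats. ✓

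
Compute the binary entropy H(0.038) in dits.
0.0702 dits

The binary entropy function is:
H(p) = -p log(p) - (1-p) log(1-p)

H(0.038) = -0.038 × log_10(0.038) - 0.962 × log_10(0.962)
H(0.038) = 0.0702 dits

Note: Binary entropy is maximized at p=0.5 (H=1 bit) and minimized at p=0 or p=1 (H=0).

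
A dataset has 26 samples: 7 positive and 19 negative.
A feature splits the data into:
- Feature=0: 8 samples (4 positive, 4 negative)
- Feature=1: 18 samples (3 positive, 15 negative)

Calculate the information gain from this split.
0.0827 bits

Information Gain = H(Y) - H(Y|Feature)

Before split:
P(positive) = 7/26 = 0.2692
H(Y) = 0.8404 bits

After split:
Feature=0: H = 1.0000 bits (weight = 8/26)
Feature=1: H = 0.6500 bits (weight = 18/26)
H(Y|Feature) = (8/26)×1.0000 + (18/26)×0.6500 = 0.7577 bits

Information Gain = 0.8404 - 0.7577 = 0.0827 bits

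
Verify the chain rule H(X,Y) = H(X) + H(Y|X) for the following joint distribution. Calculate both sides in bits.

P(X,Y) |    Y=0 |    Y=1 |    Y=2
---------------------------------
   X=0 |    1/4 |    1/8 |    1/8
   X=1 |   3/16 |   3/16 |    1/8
H(X,Y) = 2.5306, H(X) = 1.0000, H(Y|X) = 1.5306 (all in bits)

Chain rule: H(X,Y) = H(X) + H(Y|X)

Left side — joint entropy directly:
H(X,Y) = -Σ p(x,y) log p(x,y) = 2.5306 bits

Right side — compute H(Y|X) from the conditional distributions:
P(X) = (1/2, 1/2), so H(X) = 1.0000 bits
H(Y|X) = Σ_x P(X=x) · H(Y|X=x):
  P(Y|X=0) = (1/2, 1/4, 1/4), H(Y|X=0) = 1.5000, weight P(X=0) = 1/2
  P(Y|X=1) = (3/8, 3/8, 1/4), H(Y|X=1) = 1.5613, weight P(X=1) = 1/2
H(Y|X) = 1.5306 bits

H(X) + H(Y|X) = 1.0000 + 1.5306 = 2.5306 bits

Both sides equal 2.5306 bits. ✓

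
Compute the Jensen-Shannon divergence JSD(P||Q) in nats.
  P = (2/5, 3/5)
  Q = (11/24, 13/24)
0.0017 nats

Jensen-Shannon divergence is:
JSD(P||Q) = 0.5 × D_KL(P||M) + 0.5 × D_KL(Q||M)
where M = 0.5 × (P + Q) is the mixture distribution.

M = 0.5 × (2/5, 3/5) + 0.5 × (11/24, 13/24) = (0.429167, 0.570833)

D_KL(P||M) = 0.0017 nats
D_KL(Q||M) = 0.0017 nats

JSD(P||Q) = 0.5 × 0.0017 + 0.5 × 0.0017 = 0.0017 nats

Unlike KL divergence, JSD is symmetric and bounded: 0 ≤ JSD ≤ log(2).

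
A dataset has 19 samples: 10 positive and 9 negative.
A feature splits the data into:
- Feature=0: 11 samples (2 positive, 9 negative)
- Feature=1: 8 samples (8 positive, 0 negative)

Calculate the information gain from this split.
0.6020 bits

Information Gain = H(Y) - H(Y|Feature)

Before split:
P(positive) = 10/19 = 0.5263
H(Y) = 0.9980 bits

After split:
Feature=0: H = 0.6840 bits (weight = 11/19)
Feature=1: H = 0.0000 bits (weight = 8/19)
H(Y|Feature) = (11/19)×0.6840 + (8/19)×0.0000 = 0.3960 bits

Information Gain = 0.9980 - 0.3960 = 0.6020 bits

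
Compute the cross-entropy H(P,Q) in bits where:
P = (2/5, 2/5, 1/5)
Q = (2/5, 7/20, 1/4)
1.5346 bits

Cross-entropy: H(P,Q) = -Σ p(x) log q(x)

Alternatively: H(P,Q) = H(P) + D_KL(P||Q)
H(P) = 1.5219 bits
D_KL(P||Q) = 0.0127 bits

H(P,Q) = 1.5219 + 0.0127 = 1.5346 bits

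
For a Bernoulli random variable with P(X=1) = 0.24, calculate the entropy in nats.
0.5511 nats

The binary entropy function is:
H(p) = -p log(p) - (1-p) log(1-p)

H(0.24) = -0.24 × log_e(0.24) - 0.76 × log_e(0.76)
H(0.24) = 0.5511 nats

Note: Binary entropy is maximized at p=0.5 (H=1 bit) and minimized at p=0 or p=1 (H=0).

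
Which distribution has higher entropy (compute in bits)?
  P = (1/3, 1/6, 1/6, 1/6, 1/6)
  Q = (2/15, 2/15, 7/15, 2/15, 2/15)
P

Computing entropies in bits:
H(P) = 2.2516
H(Q) = 2.0635

Distribution P has higher entropy.

Intuition: The distribution closer to uniform (more spread out) has higher entropy.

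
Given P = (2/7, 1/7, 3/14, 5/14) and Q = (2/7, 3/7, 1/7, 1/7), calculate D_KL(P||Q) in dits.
0.1117 dits

KL divergence: D_KL(P||Q) = Σ p(x) log(p(x)/q(x))

Computing term by term:
  x=0: 2/7 × log_10[(2/7)/(2/7)] = 2/7 × 0.0000 = 0.0000
  x=1: 1/7 × log_10[(1/7)/(3/7)] = 1/7 × -0.4771 = -0.0682
  x=2: 3/14 × log_10[(3/14)/(1/7)] = 3/14 × 0.1761 = 0.0377
  x=3: 5/14 × log_10[(5/14)/(1/7)] = 5/14 × 0.3979 = 0.1421

D_KL(P||Q) = 0.1117 dits

Note: KL divergence is always non-negative and equals 0 iff P = Q.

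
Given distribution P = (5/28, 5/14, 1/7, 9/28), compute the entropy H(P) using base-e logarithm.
1.3182 nats

Shannon entropy is H(X) = -Σ p(x) log p(x).

For P = (5/28, 5/14, 1/7, 9/28):
H = -5/28 × log_e(5/28) -5/14 × log_e(5/14) -1/7 × log_e(1/7) -9/28 × log_e(9/28)
H = 1.3182 nats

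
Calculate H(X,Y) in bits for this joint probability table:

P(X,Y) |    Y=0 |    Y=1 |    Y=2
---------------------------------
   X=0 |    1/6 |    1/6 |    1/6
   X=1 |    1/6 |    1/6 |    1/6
2.5850 bits

Joint entropy is H(X,Y) = -Σ_{x,y} p(x,y) log p(x,y).

Summing over all non-zero entries:
H(X,Y) = -[1/6·log_2(1/6) + 1/6·log_2(1/6) + 1/6·log_2(1/6) + 1/6·log_2(1/6) + 1/6·log_2(1/6) + 1/6·log_2(1/6)]
H(X,Y) = 2.5850 bits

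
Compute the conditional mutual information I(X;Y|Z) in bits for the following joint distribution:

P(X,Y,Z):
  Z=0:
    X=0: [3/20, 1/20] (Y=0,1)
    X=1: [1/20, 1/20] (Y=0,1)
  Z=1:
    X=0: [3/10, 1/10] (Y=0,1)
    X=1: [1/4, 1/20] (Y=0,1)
0.0184 bits

Conditional mutual information: I(X;Y|Z) = H(X|Z) + H(Y|Z) - H(X,Y|Z)

H(Z) = 0.8813
H(X,Z) = 1.8464 → H(X|Z) = 0.9651
H(Y,Z) = 1.6815 → H(Y|Z) = 0.8002
H(X,Y,Z) = 2.6282 → H(X,Y|Z) = 1.7469

I(X;Y|Z) = 0.9651 + 0.8002 - 1.7469 = 0.0184 bits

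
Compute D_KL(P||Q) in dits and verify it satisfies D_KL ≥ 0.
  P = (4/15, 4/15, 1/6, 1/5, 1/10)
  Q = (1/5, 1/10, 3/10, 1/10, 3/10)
0.1169 dits

KL divergence satisfies the Gibbs inequality: D_KL(P||Q) ≥ 0 for all distributions P, Q.

D_KL(P||Q) = Σ p(x) log(p(x)/q(x))
Term by term:
  x=0: 4/15 × log_10[(4/15)/(1/5)] = 0.0333
  x=1: 4/15 × log_10[(4/15)/(1/10)] = 0.1136
  x=2: 1/6 × log_10[(1/6)/(3/10)] = -0.0425
  x=3: 1/5 × log_10[(1/5)/(1/10)] = 0.0602
  x=4: 1/10 × log_10[(1/10)/(3/10)] = -0.0477
D_KL(P||Q) = 0.1169 dits

D_KL(P||Q) = 0.1169 ≥ 0 ✓

This non-negativity is a fundamental property: relative entropy cannot be negative because it measures how different Q is from P.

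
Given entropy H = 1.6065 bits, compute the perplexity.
3.0451

Perplexity is 2^H (or exp(H) for natural log).

H = 1.6065 bits
Perplexity = 2^1.6065 = 3.0451

Interpretation: The model's uncertainty is equivalent to choosing uniformly among 3.0 options.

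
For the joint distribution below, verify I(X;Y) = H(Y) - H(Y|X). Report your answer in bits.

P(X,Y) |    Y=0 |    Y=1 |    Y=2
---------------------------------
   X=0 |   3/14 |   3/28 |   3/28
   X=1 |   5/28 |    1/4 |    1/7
I(X;Y) = 0.0337 bits

Mutual information has multiple equivalent forms:
- I(X;Y) = H(X) - H(X|Y)
- I(X;Y) = H(Y) - H(Y|X)
- I(X;Y) = H(X) + H(Y) - H(X,Y)

Computing all quantities:
H(X) = 0.9852, H(Y) = 1.5601, H(X,Y) = 2.5116
H(X|Y) = 0.9516, H(Y|X) = 1.5264

Verification:
H(X) - H(X|Y) = 0.9852 - 0.9516 = 0.0337
H(Y) - H(Y|X) = 1.5601 - 1.5264 = 0.0337
H(X) + H(Y) - H(X,Y) = 0.9852 + 1.5601 - 2.5116 = 0.0337

All forms give I(X;Y) = 0.0337 bits. ✓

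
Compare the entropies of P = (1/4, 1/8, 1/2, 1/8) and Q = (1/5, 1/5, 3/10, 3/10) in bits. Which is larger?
Q

Computing entropies in bits:
H(P) = 1.7500
H(Q) = 1.9710

Distribution Q has higher entropy.

Intuition: The distribution closer to uniform (more spread out) has higher entropy.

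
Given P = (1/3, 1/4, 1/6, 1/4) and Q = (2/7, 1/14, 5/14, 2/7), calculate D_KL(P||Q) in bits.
0.2946 bits

KL divergence: D_KL(P||Q) = Σ p(x) log(p(x)/q(x))

Computing term by term:
  x=0: 1/3 × log_2[(1/3)/(2/7)] = 1/3 × 0.2224 = 0.0741
  x=1: 1/4 × log_2[(1/4)/(1/14)] = 1/4 × 1.8074 = 0.4518
  x=2: 1/6 × log_2[(1/6)/(5/14)] = 1/6 × -1.0995 = -0.1833
  x=3: 1/4 × log_2[(1/4)/(2/7)] = 1/4 × -0.1926 = -0.0482

D_KL(P||Q) = 0.2946 bits

Note: KL divergence is always non-negative and equals 0 iff P = Q.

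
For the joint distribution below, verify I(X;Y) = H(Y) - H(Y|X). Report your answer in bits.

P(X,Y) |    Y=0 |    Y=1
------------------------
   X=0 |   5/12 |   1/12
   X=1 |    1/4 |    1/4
I(X;Y) = 0.0933 bits

Mutual information has multiple equivalent forms:
- I(X;Y) = H(X) - H(X|Y)
- I(X;Y) = H(Y) - H(Y|X)
- I(X;Y) = H(X) + H(Y) - H(X,Y)

Computing all quantities:
H(X) = 1.0000, H(Y) = 0.9183, H(X,Y) = 1.8250
H(X|Y) = 0.9067, H(Y|X) = 0.8250

Verification:
H(X) - H(X|Y) = 1.0000 - 0.9067 = 0.0933
H(Y) - H(Y|X) = 0.9183 - 0.8250 = 0.0933
H(X) + H(Y) - H(X,Y) = 1.0000 + 0.9183 - 1.8250 = 0.0933

All forms give I(X;Y) = 0.0933 bits. ✓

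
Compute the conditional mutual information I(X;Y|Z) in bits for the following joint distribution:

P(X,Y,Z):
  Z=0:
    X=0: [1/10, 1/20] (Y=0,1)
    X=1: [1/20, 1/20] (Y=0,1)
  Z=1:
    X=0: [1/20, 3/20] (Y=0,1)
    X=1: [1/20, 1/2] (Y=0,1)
0.0259 bits

Conditional mutual information: I(X;Y|Z) = H(X|Z) + H(Y|Z) - H(X,Y|Z)

H(Z) = 0.8113
H(X,Z) = 1.6815 → H(X|Z) = 0.8702
H(Y,Z) = 1.4789 → H(Y|Z) = 0.6676
H(X,Y,Z) = 2.3232 → H(X,Y|Z) = 1.5119

I(X;Y|Z) = 0.8702 + 0.6676 - 1.5119 = 0.0259 bits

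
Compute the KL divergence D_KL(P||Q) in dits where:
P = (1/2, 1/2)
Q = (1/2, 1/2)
0.0000 dits

KL divergence: D_KL(P||Q) = Σ p(x) log(p(x)/q(x))

Computing term by term:
  x=0: 1/2 × log_10[(1/2)/(1/2)] = 1/2 × 0.0000 = 0.0000
  x=1: 1/2 × log_10[(1/2)/(1/2)] = 1/2 × 0.0000 = 0.0000

D_KL(P||Q) = 0.0000 dits

Note: KL divergence is always non-negative and equals 0 iff P = Q.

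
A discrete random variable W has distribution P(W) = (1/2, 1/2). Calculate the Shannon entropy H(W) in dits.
0.3010 dits

Shannon entropy is H(X) = -Σ p(x) log p(x).

For P = (1/2, 1/2):
H = -1/2 × log_10(1/2) -1/2 × log_10(1/2)
H = 0.3010 dits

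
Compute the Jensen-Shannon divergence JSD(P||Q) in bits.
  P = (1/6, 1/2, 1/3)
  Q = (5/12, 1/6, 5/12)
0.1062 bits

Jensen-Shannon divergence is:
JSD(P||Q) = 0.5 × D_KL(P||M) + 0.5 × D_KL(Q||M)
where M = 0.5 × (P + Q) is the mixture distribution.

M = 0.5 × (1/6, 1/2, 1/3) + 0.5 × (5/12, 1/6, 5/12) = (7/24, 1/3, 3/8)

D_KL(P||M) = 0.1013 bits
D_KL(Q||M) = 0.1111 bits

JSD(P||Q) = 0.5 × 0.1013 + 0.5 × 0.1111 = 0.1062 bits

Unlike KL divergence, JSD is symmetric and bounded: 0 ≤ JSD ≤ log(2).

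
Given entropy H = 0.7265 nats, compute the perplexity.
2.0678

Perplexity is e^H (or exp(H) for natural log).

H = 0.7265 nats
Perplexity = e^0.7265 = 2.0678

Interpretation: The model's uncertainty is equivalent to choosing uniformly among 2.1 options.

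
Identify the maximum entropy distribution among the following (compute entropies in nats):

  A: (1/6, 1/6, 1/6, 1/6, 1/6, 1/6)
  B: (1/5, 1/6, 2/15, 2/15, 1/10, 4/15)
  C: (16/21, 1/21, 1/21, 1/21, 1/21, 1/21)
A

For a discrete distribution over n outcomes, entropy is maximized by the uniform distribution.

Computing entropies:
H(A) = 1.7918 nats
H(B) = 1.7405 nats
H(C) = 0.9321 nats

The uniform distribution (where all probabilities equal 1/6) achieves the maximum entropy of log_e(6) = 1.7918 nats.

Distribution A has the highest entropy.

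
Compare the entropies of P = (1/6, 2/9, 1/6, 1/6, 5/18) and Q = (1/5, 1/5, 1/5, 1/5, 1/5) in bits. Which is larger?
Q

Computing entropies in bits:
H(P) = 2.2880
H(Q) = 2.3219

Distribution Q has higher entropy.

Intuition: The distribution closer to uniform (more spread out) has higher entropy.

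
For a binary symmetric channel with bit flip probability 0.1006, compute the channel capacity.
0.5291 bits

For a binary symmetric channel (BSC) with error probability p:
Capacity C = 1 - H(p) bits per symbol

where H(p) = -p log₂(p) - (1-p) log₂(1-p) is the binary entropy function.

H(0.1006) = 0.4709 bits
C = 1 - 0.4709 = 0.5291 bits per symbol

This means we can reliably transmit up to 0.5291 bits of information per channel use.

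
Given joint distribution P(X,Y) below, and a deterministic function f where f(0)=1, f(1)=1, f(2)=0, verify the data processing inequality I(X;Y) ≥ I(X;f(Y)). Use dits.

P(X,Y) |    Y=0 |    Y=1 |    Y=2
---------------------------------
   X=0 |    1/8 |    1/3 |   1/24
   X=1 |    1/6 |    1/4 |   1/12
I(X;Y) = 0.0070, I(X;f(Y)) = 0.0035, inequality holds: 0.0070 ≥ 0.0035

Data Processing Inequality: For any Markov chain X → Y → Z, we have I(X;Y) ≥ I(X;Z).

Here Z = f(Y) is a deterministic function of Y, forming X → Y → Z.

Original I(X;Y) = 0.0070 dits

After applying f:
P(X,Z) where Z=f(Y):
- P(X,Z=0) = P(X,Y=2)
- P(X,Z=1) = P(X,Y=0) + P(X,Y=1)

I(X;Z) = I(X;f(Y)) = 0.0035 dits

Verification: 0.0070 ≥ 0.0035 ✓

Information cannot be created by processing; the function f can only lose information about X.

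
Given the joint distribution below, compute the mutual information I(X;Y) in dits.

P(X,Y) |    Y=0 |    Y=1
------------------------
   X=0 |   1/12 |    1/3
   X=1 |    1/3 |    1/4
0.0314 dits

Mutual information: I(X;Y) = H(X) + H(Y) - H(X,Y)

Marginals:
P(X) = (5/12, 7/12), H(X) = 0.2950 dits
P(Y) = (5/12, 7/12), H(Y) = 0.2950 dits

Joint entropy: H(X,Y) = 0.5585 dits

I(X;Y) = 0.2950 + 0.2950 - 0.5585 = 0.0314 dits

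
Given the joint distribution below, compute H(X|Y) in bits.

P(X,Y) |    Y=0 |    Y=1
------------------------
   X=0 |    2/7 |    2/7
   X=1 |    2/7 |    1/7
0.9650 bits

Using the chain rule: H(X|Y) = H(X,Y) - H(Y)

First, compute H(X,Y) = 1.9502 bits

Marginal P(Y) = (4/7, 3/7)
H(Y) = 0.9852 bits

H(X|Y) = H(X,Y) - H(Y) = 1.9502 - 0.9852 = 0.9650 bits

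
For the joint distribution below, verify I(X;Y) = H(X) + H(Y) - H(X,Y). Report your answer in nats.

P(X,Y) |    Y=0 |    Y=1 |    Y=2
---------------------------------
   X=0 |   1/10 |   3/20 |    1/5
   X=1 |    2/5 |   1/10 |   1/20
I(X;Y) = 0.1446 nats

Mutual information has multiple equivalent forms:
- I(X;Y) = H(X) - H(X|Y)
- I(X;Y) = H(Y) - H(Y|X)
- I(X;Y) = H(X) + H(Y) - H(X,Y)

Computing all quantities:
H(X) = 0.6881, H(Y) = 1.0397, H(X,Y) = 1.5833
H(X|Y) = 0.5436, H(Y|X) = 0.8951

Verification:
H(X) - H(X|Y) = 0.6881 - 0.5436 = 0.1446
H(Y) - H(Y|X) = 1.0397 - 0.8951 = 0.1446
H(X) + H(Y) - H(X,Y) = 0.6881 + 1.0397 - 1.5833 = 0.1446

All forms give I(X;Y) = 0.1446 nats. ✓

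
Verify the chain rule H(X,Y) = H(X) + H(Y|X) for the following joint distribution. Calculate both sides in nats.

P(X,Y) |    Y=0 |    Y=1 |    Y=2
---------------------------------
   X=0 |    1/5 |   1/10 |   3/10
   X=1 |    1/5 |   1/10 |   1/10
H(X,Y) = 1.6957, H(X) = 0.6730, H(Y|X) = 1.0227 (all in nats)

Chain rule: H(X,Y) = H(X) + H(Y|X)

Left side — joint entropy directly:
H(X,Y) = -Σ p(x,y) log p(x,y) = 1.6957 nats

Right side — compute H(Y|X) from the conditional distributions:
P(X) = (3/5, 2/5), so H(X) = 0.6730 nats
H(Y|X) = Σ_x P(X=x) · H(Y|X=x):
  P(Y|X=0) = (1/3, 1/6, 1/2), H(Y|X=0) = 1.0114, weight P(X=0) = 3/5
  P(Y|X=1) = (1/2, 1/4, 1/4), H(Y|X=1) = 1.0397, weight P(X=1) = 2/5
H(Y|X) = 1.0227 nats

H(X) + H(Y|X) = 0.6730 + 1.0227 = 1.6957 nats

Both sides equal 1.6957 nats. ✓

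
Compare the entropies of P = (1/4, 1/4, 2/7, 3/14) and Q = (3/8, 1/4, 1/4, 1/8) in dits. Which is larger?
P

Computing entropies in dits:
H(P) = 0.5998
H(Q) = 0.5737

Distribution P has higher entropy.

Intuition: The distribution closer to uniform (more spread out) has higher entropy.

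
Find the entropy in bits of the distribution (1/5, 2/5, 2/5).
1.5219 bits

Shannon entropy is H(X) = -Σ p(x) log p(x).

For P = (1/5, 2/5, 2/5):
H = -1/5 × log_2(1/5) -2/5 × log_2(2/5) -2/5 × log_2(2/5)
H = 1.5219 bits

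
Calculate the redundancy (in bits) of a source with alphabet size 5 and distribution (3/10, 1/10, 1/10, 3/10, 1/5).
0.1510 bits

Redundancy measures how far a source is from maximum entropy:
R = H_max - H(X)

Maximum entropy for 5 symbols: H_max = log_2(5) = 2.3219 bits
Actual entropy: H(X) = 2.1710 bits
Redundancy: R = 2.3219 - 2.1710 = 0.1510 bits

This redundancy represents potential for compression: the source could be compressed by 0.1510 bits per symbol.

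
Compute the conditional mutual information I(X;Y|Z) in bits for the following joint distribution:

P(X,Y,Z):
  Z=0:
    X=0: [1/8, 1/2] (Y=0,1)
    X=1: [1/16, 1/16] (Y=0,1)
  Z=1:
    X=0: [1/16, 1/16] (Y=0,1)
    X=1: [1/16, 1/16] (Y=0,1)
0.0323 bits

Conditional mutual information: I(X;Y|Z) = H(X|Z) + H(Y|Z) - H(X,Y|Z)

H(Z) = 0.8113
H(X,Z) = 1.5488 → H(X|Z) = 0.7375
H(Y,Z) = 1.6697 → H(Y|Z) = 0.8585
H(X,Y,Z) = 2.3750 → H(X,Y|Z) = 1.5637

I(X;Y|Z) = 0.7375 + 0.8585 - 1.5637 = 0.0323 bits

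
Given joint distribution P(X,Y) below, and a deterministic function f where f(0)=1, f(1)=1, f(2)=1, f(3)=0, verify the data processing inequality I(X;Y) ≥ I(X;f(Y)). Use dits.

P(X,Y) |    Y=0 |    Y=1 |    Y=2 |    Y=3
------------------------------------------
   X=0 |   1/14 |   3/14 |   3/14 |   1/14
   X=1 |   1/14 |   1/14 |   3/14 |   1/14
I(X;Y) = 0.0118, I(X;f(Y)) = 0.0007, inequality holds: 0.0118 ≥ 0.0007

Data Processing Inequality: For any Markov chain X → Y → Z, we have I(X;Y) ≥ I(X;Z).

Here Z = f(Y) is a deterministic function of Y, forming X → Y → Z.

Original I(X;Y) = 0.0118 dits

After applying f:
P(X,Z) where Z=f(Y):
- P(X,Z=0) = P(X,Y=3)
- P(X,Z=1) = P(X,Y=0) + P(X,Y=1) + P(X,Y=2)

I(X;Z) = I(X;f(Y)) = 0.0007 dits

Verification: 0.0118 ≥ 0.0007 ✓

Information cannot be created by processing; the function f can only lose information about X.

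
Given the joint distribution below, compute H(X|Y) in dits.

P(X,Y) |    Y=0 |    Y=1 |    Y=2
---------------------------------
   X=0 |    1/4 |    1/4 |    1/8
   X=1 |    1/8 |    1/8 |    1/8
0.2826 dits

Using the chain rule: H(X|Y) = H(X,Y) - H(Y)

First, compute H(X,Y) = 0.7526 dits

Marginal P(Y) = (3/8, 3/8, 1/4)
H(Y) = 0.4700 dits

H(X|Y) = H(X,Y) - H(Y) = 0.7526 - 0.4700 = 0.2826 dits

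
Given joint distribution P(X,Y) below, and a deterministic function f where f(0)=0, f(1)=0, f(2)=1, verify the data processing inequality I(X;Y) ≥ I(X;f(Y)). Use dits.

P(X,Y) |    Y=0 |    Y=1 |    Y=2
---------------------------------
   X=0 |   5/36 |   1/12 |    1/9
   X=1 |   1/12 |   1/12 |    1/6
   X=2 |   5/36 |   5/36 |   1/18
I(X;Y) = 0.0208, I(X;f(Y)) = 0.0187, inequality holds: 0.0208 ≥ 0.0187

Data Processing Inequality: For any Markov chain X → Y → Z, we have I(X;Y) ≥ I(X;Z).

Here Z = f(Y) is a deterministic function of Y, forming X → Y → Z.

Original I(X;Y) = 0.0208 dits

After applying f:
P(X,Z) where Z=f(Y):
- P(X,Z=0) = P(X,Y=0) + P(X,Y=1)
- P(X,Z=1) = P(X,Y=2)

I(X;Z) = I(X;f(Y)) = 0.0187 dits

Verification: 0.0208 ≥ 0.0187 ✓

Information cannot be created by processing; the function f can only lose information about X.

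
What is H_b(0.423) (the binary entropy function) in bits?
0.9828 bits

The binary entropy function is:
H(p) = -p log(p) - (1-p) log(1-p)

H(0.423) = -0.423 × log_2(0.423) - 0.577 × log_2(0.577)
H(0.423) = 0.9828 bits

Note: Binary entropy is maximized at p=0.5 (H=1 bit) and minimized at p=0 or p=1 (H=0).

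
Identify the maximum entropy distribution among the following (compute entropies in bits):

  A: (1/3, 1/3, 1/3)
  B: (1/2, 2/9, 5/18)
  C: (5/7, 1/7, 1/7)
A

For a discrete distribution over n outcomes, entropy is maximized by the uniform distribution.

Computing entropies:
H(A) = 1.5850 bits
H(B) = 1.4955 bits
H(C) = 1.1488 bits

The uniform distribution (where all probabilities equal 1/3) achieves the maximum entropy of log_2(3) = 1.5850 bits.

Distribution A has the highest entropy.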